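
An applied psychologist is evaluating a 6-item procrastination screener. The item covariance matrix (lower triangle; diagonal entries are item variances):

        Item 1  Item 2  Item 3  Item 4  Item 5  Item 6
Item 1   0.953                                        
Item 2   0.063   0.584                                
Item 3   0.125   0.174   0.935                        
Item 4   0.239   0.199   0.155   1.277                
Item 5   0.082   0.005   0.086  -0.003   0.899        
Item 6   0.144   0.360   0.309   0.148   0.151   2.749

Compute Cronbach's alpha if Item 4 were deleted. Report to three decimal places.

Remaining items: Item 1, Item 2, Item 3, Item 5, Item 6 (k = 5).
sum of item variances = 0.953 + 0.584 + 0.935 + 0.899 + 2.749 = 6.120
σ²_T = 6.120 + 2 × 1.499 = 9.118
α (item deleted) = (5/4)·(1 − 6.120/9.118) = 0.411

α = 0.411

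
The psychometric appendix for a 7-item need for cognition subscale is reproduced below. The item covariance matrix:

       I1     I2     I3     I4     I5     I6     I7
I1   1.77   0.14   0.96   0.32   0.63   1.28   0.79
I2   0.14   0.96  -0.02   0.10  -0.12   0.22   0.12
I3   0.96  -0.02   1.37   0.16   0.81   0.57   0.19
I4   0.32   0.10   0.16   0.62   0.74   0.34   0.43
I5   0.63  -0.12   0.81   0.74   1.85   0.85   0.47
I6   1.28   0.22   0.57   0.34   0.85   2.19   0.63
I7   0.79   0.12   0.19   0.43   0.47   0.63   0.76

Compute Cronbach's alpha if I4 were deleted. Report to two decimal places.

Cronbach's alpha = 0.75

Remaining items: I1, I2, I3, I5, I6, I7 (k = 6).
Σσᵢ² = 1.77 + 0.96 + 1.37 + 1.85 + 2.19 + 0.76 = 8.90
σ²_T = 8.90 + 2 × 7.52 = 23.94
α (item deleted) = (6/5)·(1 − 8.90/23.94) = 0.75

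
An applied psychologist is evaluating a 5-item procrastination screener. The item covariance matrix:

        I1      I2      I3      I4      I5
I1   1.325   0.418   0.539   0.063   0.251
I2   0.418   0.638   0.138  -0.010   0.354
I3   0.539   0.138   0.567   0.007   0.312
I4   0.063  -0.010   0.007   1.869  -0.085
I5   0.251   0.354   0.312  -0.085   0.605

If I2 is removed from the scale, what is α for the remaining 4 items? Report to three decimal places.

Remaining items: I1, I3, I4, I5 (k = 4).
Σσ²ᵢ = 1.325 + 0.567 + 1.869 + 0.605 = 4.366
Var(T) = 4.366 + 2 × 1.087 = 6.540
α (item deleted) = (4/3)·(1 − 4.366/6.540) = 0.443

α = 0.443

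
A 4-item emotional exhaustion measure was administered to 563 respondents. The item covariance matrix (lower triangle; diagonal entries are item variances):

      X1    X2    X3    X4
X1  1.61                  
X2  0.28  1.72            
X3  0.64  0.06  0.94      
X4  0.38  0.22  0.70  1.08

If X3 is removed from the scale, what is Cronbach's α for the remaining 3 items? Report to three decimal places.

Remaining items: X1, X2, X4 (k = 3).
ΣVar(i) = 1.61 + 1.72 + 1.08 = 4.41
total variance = 4.41 + 2 × 0.88 = 6.17
α (item deleted) = (3/2)·(1 − 4.41/6.17) = 0.428

Cronbach's α = 0.428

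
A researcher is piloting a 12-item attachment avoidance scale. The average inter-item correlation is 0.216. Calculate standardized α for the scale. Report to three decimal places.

Standardized α = k·r̄ / (1 + (k−1)·r̄) = 12 × 0.216 / (1 + 11 × 0.216)
  = 2.5920 / 3.3760 = 0.768

standardized α = 0.768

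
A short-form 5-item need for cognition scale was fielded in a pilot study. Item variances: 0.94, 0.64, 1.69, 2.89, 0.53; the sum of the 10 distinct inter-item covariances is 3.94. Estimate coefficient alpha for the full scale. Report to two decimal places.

α = 0.68

Σσᵢ² = 0.94 + 0.64 + 1.69 + 2.89 + 0.53 = 6.69
Sum of distinct covariances = 3.94
σ²_T = Σσᵢ² + 2·Σcov = 6.69 + 2 × 3.94 = 14.57
α = (5/4)·(1 − 6.69/14.57) = 0.68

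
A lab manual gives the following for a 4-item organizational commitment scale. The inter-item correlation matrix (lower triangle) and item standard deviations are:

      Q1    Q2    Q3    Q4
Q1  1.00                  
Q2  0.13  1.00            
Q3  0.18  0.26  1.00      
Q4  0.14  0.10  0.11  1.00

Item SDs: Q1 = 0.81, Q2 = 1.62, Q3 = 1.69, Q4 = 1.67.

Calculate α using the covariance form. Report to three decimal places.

Σσ²ᵢ = 0.81² + 1.62² + 1.69² + 1.67² = 8.9255
Covariances σ_ij = r_ij · s_i · s_j:
  σ(Q1,Q2) = 0.13 × 0.81 × 1.62 = 0.1706
  σ(Q1,Q3) = 0.18 × 0.81 × 1.69 = 0.2464
  σ(Q1,Q4) = 0.14 × 0.81 × 1.67 = 0.1894
  σ(Q2,Q3) = 0.26 × 1.62 × 1.69 = 0.7118
  σ(Q2,Q4) = 0.10 × 1.62 × 1.67 = 0.2705
  σ(Q3,Q4) = 0.11 × 1.69 × 1.67 = 0.3105
σ²_T = Σσ²ᵢ + 2·Σσ_ij = 8.9255 + 2 × 1.8992 = 12.7239
α = (4/3)·(1 − 8.9255/12.7239) = 0.398

α = 0.398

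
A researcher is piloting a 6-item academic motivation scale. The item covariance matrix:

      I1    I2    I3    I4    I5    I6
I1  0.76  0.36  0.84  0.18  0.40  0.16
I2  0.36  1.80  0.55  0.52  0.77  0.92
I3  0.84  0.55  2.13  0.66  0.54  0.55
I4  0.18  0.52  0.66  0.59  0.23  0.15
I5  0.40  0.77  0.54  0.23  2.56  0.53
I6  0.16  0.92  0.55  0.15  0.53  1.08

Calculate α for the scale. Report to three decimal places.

Σσᵢ² = 0.76 + 1.80 + 2.13 + 0.59 + 2.56 + 1.08 = 8.92
Σ_{i<j} σ_ij = 7.36
total variance = 8.92 + 2 × 7.36 = 23.64
α = (k/(k−1))·(1 − Σσᵢ²/total variance) = (6/5)·(1 − 8.92/23.64) = 0.747

α = 0.747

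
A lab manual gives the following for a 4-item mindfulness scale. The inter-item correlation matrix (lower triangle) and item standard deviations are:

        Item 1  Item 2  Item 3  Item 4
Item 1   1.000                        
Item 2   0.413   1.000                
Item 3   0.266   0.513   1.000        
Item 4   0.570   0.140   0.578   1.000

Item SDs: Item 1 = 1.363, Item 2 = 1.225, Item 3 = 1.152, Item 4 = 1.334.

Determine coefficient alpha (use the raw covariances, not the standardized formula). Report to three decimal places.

coefficient alpha = 0.736

Σσ²ᵢ = 1.363² + 1.225² + 1.152² + 1.334² = 6.4651
Covariances σ_ij = r_ij · s_i · s_j:
  σ(Item 1,Item 2) = 0.413 × 1.363 × 1.225 = 0.6896
  σ(Item 1,Item 3) = 0.266 × 1.363 × 1.152 = 0.4177
  σ(Item 1,Item 4) = 0.570 × 1.363 × 1.334 = 1.0364
  σ(Item 2,Item 3) = 0.513 × 1.225 × 1.152 = 0.7239
  σ(Item 2,Item 4) = 0.140 × 1.225 × 1.334 = 0.2288
  σ(Item 3,Item 4) = 0.578 × 1.152 × 1.334 = 0.8883
σ²_T = Σσ²ᵢ + 2·Σσ_ij = 6.4651 + 2 × 3.9847 = 14.4345
α = (4/3)·(1 − 6.4651/14.4345) = 0.736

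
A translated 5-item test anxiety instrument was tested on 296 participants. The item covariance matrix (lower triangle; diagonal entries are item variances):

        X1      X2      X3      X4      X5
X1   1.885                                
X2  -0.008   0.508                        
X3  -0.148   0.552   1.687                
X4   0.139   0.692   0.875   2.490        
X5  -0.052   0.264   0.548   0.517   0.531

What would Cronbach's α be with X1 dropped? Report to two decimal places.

Cronbach's α = 0.76

Remaining items: X2, X3, X4, X5 (k = 4).
Σσ²ᵢ = 0.508 + 1.687 + 2.490 + 0.531 = 5.216
σ²_total = 5.216 + 2 × 3.448 = 12.112
α (item deleted) = (4/3)·(1 − 5.216/12.112) = 0.76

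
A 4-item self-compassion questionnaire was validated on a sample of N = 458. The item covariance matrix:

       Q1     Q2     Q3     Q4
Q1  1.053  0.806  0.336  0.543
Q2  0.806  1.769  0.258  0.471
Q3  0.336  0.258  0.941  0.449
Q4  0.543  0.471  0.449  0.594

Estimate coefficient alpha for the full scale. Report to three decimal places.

sum of item variances = 1.053 + 1.769 + 0.941 + 0.594 = 4.357
Sum of the distinct covariances = 2.863
σ²_total = 4.357 + 2 × 2.863 = 10.083
α = (k/(k−1))·(1 − sum of item variances/σ²_total) = (4/3)·(1 − 4.357/10.083) = 0.757

coefficient alpha = 0.757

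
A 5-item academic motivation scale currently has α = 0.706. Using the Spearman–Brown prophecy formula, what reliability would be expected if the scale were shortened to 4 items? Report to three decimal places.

Length factor m = 4/5 = 0.8000
α' = m·α / (1 − (1−m)·α)
   = 4/5 × 0.706 / (1 − (1 − 4/5) × 0.706)
   = 0.5648 / 0.8588 = 0.658

predicted reliability = 0.658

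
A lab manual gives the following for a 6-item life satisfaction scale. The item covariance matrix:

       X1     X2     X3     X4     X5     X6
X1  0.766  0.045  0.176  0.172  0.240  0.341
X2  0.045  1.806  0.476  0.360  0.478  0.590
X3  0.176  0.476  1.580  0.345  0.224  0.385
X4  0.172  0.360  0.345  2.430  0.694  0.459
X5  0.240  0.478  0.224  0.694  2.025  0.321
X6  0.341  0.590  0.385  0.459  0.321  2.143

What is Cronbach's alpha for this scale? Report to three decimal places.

Σσᵢ² = 0.766 + 1.806 + 1.580 + 2.430 + 2.025 + 2.143 = 10.750
Sum of off-diagonal covariances = 5.306
Var(T) = 10.750 + 2 × 5.306 = 21.362
α = (k/(k−1))·(1 − Σσᵢ²/Var(T)) = (6/5)·(1 − 10.750/21.362) = 0.596

Cronbach's alpha = 0.596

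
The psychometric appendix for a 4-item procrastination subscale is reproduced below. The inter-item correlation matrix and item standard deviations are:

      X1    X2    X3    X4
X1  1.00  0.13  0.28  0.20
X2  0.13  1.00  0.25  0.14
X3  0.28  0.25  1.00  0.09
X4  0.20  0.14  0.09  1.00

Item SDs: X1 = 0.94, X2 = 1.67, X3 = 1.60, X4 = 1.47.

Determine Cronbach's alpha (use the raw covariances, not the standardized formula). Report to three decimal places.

Cronbach's alpha = 0.448

Σσ²ᵢ = 0.94² + 1.67² + 1.60² + 1.47² = 8.3934
Covariances σ_ij = r_ij · s_i · s_j:
  σ(X1,X2) = 0.13 × 0.94 × 1.67 = 0.2041
  σ(X1,X3) = 0.28 × 0.94 × 1.60 = 0.4211
  σ(X1,X4) = 0.20 × 0.94 × 1.47 = 0.2764
  σ(X2,X3) = 0.25 × 1.67 × 1.60 = 0.6680
  σ(X2,X4) = 0.14 × 1.67 × 1.47 = 0.3437
  σ(X3,X4) = 0.09 × 1.60 × 1.47 = 0.2117
σ²_T = Σσ²ᵢ + 2·Σσ_ij = 8.3934 + 2 × 2.1250 = 12.6434
α = (4/3)·(1 − 8.3934/12.6434) = 0.448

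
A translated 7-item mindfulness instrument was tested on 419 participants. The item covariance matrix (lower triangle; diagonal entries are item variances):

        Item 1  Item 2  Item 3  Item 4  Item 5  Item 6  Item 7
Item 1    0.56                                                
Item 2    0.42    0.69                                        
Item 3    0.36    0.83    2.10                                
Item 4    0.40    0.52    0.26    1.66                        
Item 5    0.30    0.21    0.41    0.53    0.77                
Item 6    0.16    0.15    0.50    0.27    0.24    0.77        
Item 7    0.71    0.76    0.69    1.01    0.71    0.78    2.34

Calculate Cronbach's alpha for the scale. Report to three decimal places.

sum of item variances = 0.56 + 0.69 + 2.10 + 1.66 + 0.77 + 0.77 + 2.34 = 8.89
Σ_{i<j} σ_ij = 10.22
σ²_total = 8.89 + 2 × 10.22 = 29.33
α = (k/(k−1))·(1 − sum of item variances/σ²_total) = (7/6)·(1 − 8.89/29.33) = 0.813

Cronbach's alpha = 0.813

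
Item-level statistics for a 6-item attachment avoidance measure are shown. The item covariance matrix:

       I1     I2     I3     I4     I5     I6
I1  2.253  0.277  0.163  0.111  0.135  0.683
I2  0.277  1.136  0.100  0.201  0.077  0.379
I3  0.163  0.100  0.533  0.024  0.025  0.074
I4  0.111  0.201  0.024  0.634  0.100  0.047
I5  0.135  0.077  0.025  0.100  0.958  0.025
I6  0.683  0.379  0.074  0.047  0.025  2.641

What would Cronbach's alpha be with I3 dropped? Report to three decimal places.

α = 0.435

Remaining items: I1, I2, I4, I5, I6 (k = 5).
Σσ²ᵢ = 2.253 + 1.136 + 0.634 + 0.958 + 2.641 = 7.622
total variance = 7.622 + 2 × 2.035 = 11.692
α (item deleted) = (5/4)·(1 − 7.622/11.692) = 0.435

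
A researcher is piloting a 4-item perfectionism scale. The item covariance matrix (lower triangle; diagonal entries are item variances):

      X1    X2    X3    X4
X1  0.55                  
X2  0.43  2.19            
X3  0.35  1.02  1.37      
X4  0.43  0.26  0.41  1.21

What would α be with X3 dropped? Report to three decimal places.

α = 0.543

Remaining items: X1, X2, X4 (k = 3).
Σσᵢ² = 0.55 + 2.19 + 1.21 = 3.95
σ²_T = 3.95 + 2 × 1.12 = 6.19
α (item deleted) = (3/2)·(1 − 3.95/6.19) = 0.543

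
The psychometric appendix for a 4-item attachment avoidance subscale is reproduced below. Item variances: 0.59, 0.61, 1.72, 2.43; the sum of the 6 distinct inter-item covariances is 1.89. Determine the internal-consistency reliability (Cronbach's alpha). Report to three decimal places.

sum of item variances = 0.59 + 0.61 + 1.72 + 2.43 = 5.35
Sum of distinct covariances = 1.89
Var(T) = sum of item variances + 2·Σcov = 5.35 + 2 × 1.89 = 9.13
α = (4/3)·(1 − 5.35/9.13) = 0.552

Cronbach's alpha = 0.552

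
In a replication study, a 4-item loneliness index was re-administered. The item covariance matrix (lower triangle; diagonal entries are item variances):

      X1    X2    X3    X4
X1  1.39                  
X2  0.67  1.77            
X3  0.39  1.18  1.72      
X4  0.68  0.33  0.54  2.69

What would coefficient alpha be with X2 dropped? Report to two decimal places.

Remaining items: X1, X3, X4 (k = 3).
ΣVar(i) = 1.39 + 1.72 + 2.69 = 5.80
Var(T) = 5.80 + 2 × 1.61 = 9.02
α (item deleted) = (3/2)·(1 − 5.80/9.02) = 0.54

α = 0.54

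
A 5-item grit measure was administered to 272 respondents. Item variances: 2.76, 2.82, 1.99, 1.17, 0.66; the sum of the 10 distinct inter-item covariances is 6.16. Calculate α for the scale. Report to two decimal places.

α = 0.71

Σσ²ᵢ = 2.76 + 2.82 + 1.99 + 1.17 + 0.66 = 9.40
Sum of distinct covariances = 6.16
σ²_T = Σσ²ᵢ + 2·Σcov = 9.40 + 2 × 6.16 = 21.72
α = (5/4)·(1 − 9.40/21.72) = 0.71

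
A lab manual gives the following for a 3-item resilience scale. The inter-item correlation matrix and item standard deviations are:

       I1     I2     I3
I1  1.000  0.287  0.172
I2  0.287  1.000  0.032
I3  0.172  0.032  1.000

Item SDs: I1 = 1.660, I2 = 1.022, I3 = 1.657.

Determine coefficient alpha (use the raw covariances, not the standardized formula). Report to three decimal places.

Σσ²ᵢ = 1.660² + 1.022² + 1.657² = 6.5457
Covariances σ_ij = r_ij · s_i · s_j:
  σ(I1,I2) = 0.287 × 1.660 × 1.022 = 0.4869
  σ(I1,I3) = 0.172 × 1.660 × 1.657 = 0.4731
  σ(I2,I3) = 0.032 × 1.022 × 1.657 = 0.0542
σ²_T = Σσ²ᵢ + 2·Σσ_ij = 6.5457 + 2 × 1.0142 = 8.5741
α = (3/2)·(1 − 6.5457/8.5741) = 0.355

coefficient alpha = 0.355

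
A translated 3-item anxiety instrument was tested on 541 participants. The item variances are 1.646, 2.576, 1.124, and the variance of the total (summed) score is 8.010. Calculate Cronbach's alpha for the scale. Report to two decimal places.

sum of item variances = 1.646 + 2.576 + 1.124 = 5.346
α = (k/(k−1))·(1 − sum of item variances/σ²_T) = (3/2)·(1 − 5.346/8.010) = 0.50

α = 0.50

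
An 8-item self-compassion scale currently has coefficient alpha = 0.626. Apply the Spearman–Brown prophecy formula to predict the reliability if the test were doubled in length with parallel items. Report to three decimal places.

Length factor m = 2
α' = m·α / (1 + (m−1)·α)
   = 2 × 0.626 / (1 + (2 − 1) × 0.626)
   = 1.2520 / 1.6260 = 0.770

predicted reliability = 0.770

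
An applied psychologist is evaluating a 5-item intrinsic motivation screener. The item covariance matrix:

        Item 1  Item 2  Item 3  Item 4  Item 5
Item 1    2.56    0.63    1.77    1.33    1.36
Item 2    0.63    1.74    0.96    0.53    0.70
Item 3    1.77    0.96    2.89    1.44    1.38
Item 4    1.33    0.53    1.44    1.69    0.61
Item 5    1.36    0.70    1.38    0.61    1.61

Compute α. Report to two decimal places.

Σσ²ᵢ = 2.56 + 1.74 + 2.89 + 1.69 + 1.61 = 10.49
Σ_{i<j} σ_ij = 10.71
σ²_T = 10.49 + 2 × 10.71 = 31.91
α = (k/(k−1))·(1 − Σσ²ᵢ/σ²_T) = (5/4)·(1 − 10.49/31.91) = 0.84

α = 0.84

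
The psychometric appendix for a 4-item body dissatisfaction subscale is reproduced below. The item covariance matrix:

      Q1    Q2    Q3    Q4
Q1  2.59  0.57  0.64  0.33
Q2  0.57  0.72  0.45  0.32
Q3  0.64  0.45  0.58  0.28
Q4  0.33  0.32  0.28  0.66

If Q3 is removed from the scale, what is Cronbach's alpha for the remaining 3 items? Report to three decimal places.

Cronbach's alpha = 0.571

Remaining items: Q1, Q2, Q4 (k = 3).
sum of item variances = 2.59 + 0.72 + 0.66 = 3.97
σ²_T = 3.97 + 2 × 1.22 = 6.41
α (item deleted) = (3/2)·(1 − 3.97/6.41) = 0.571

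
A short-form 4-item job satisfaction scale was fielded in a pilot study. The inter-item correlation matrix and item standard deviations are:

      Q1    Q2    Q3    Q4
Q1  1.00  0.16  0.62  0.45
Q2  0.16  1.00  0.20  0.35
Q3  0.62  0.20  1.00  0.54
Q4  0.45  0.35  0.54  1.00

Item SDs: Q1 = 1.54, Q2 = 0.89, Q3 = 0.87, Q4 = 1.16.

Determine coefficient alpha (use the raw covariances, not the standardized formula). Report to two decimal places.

Σσ²ᵢ = 1.54² + 0.89² + 0.87² + 1.16² = 5.2662
Covariances σ_ij = r_ij · s_i · s_j:
  σ(Q1,Q2) = 0.16 × 1.54 × 0.89 = 0.2193
  σ(Q1,Q3) = 0.62 × 1.54 × 0.87 = 0.8307
  σ(Q1,Q4) = 0.45 × 1.54 × 1.16 = 0.8039
  σ(Q2,Q3) = 0.20 × 0.89 × 0.87 = 0.1549
  σ(Q2,Q4) = 0.35 × 0.89 × 1.16 = 0.3613
  σ(Q3,Q4) = 0.54 × 0.87 × 1.16 = 0.5450
σ²_T = Σσ²ᵢ + 2·Σσ_ij = 5.2662 + 2 × 2.9151 = 11.0964
α = (4/3)·(1 − 5.2662/11.0964) = 0.70

coefficient alpha = 0.70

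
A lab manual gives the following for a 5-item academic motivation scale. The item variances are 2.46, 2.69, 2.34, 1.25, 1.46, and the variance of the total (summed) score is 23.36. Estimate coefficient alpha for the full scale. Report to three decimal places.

Σσ²ᵢ = 2.46 + 2.69 + 2.34 + 1.25 + 1.46 = 10.20
α = (k/(k−1))·(1 − Σσ²ᵢ/Var(T)) = (5/4)·(1 − 10.20/23.36) = 0.704

α = 0.704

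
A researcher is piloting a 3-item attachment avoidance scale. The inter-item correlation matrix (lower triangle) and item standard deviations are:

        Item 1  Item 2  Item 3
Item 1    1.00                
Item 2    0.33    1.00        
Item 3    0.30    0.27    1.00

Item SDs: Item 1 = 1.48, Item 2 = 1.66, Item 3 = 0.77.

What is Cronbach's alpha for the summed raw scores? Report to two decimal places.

Σσ²ᵢ = 1.48² + 1.66² + 0.77² = 5.5389
Covariances σ_ij = r_ij · s_i · s_j:
  σ(Item 1,Item 2) = 0.33 × 1.48 × 1.66 = 0.8107
  σ(Item 1,Item 3) = 0.30 × 1.48 × 0.77 = 0.3419
  σ(Item 2,Item 3) = 0.27 × 1.66 × 0.77 = 0.3451
σ²_T = Σσ²ᵢ + 2·Σσ_ij = 5.5389 + 2 × 1.4977 = 8.5343
α = (3/2)·(1 − 5.5389/8.5343) = 0.53

α = 0.53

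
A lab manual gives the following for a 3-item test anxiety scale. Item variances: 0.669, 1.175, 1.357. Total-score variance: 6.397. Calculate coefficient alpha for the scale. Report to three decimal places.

α = 0.749

sum of item variances = 0.669 + 1.175 + 1.357 = 3.201
α = (k/(k−1))·(1 − sum of item variances/σ²_T) = (3/2)·(1 − 3.201/6.397) = 0.749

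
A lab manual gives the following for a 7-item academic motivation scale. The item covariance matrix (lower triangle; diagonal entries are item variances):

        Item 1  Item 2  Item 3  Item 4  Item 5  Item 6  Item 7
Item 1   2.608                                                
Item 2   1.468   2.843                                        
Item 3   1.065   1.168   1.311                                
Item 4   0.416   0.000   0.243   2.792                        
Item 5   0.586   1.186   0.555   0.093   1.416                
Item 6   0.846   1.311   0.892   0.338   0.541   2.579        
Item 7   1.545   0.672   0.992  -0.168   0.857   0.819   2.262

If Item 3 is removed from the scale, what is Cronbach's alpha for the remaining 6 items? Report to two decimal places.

Cronbach's alpha = 0.71

Remaining items: Item 1, Item 2, Item 4, Item 5, Item 6, Item 7 (k = 6).
ΣVar(i) = 2.608 + 2.843 + 2.792 + 1.416 + 2.579 + 2.262 = 14.500
Var(T) = 14.500 + 2 × 10.510 = 35.520
α (item deleted) = (6/5)·(1 − 14.500/35.520) = 0.71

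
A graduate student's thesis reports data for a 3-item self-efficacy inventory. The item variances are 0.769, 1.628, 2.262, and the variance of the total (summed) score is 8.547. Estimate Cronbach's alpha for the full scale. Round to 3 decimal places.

Cronbach's alpha = 0.682

Σσᵢ² = 0.769 + 1.628 + 2.262 = 4.659
α = (k/(k−1))·(1 − Σσᵢ²/Var(T)) = (3/2)·(1 − 4.659/8.547) = 0.682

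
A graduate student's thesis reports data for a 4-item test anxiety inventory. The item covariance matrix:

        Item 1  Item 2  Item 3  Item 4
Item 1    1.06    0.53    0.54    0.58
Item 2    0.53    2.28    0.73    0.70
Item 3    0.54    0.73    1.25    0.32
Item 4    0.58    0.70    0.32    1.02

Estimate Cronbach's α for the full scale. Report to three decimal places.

Σσᵢ² = 1.06 + 2.28 + 1.25 + 1.02 = 5.61
Σ_{i<j} σ_ij = 3.40
total variance = 5.61 + 2 × 3.40 = 12.41
α = (k/(k−1))·(1 − Σσᵢ²/total variance) = (4/3)·(1 − 5.61/12.41) = 0.731

Cronbach's α = 0.731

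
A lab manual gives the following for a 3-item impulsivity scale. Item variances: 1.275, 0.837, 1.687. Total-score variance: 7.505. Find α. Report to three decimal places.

α = 0.741

sum of item variances = 1.275 + 0.837 + 1.687 = 3.799
α = (k/(k−1))·(1 − sum of item variances/total variance) = (3/2)·(1 − 3.799/7.505) = 0.741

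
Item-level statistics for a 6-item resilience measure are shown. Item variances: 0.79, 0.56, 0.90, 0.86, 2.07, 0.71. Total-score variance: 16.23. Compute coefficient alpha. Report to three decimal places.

Σσᵢ² = 0.79 + 0.56 + 0.90 + 0.86 + 2.07 + 0.71 = 5.89
α = (k/(k−1))·(1 − Σσᵢ²/Var(T)) = (6/5)·(1 − 5.89/16.23) = 0.765

coefficient alpha = 0.765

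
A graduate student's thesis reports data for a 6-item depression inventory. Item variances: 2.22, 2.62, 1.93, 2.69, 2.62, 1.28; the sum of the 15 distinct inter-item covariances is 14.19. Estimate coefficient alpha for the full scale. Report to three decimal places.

coefficient alpha = 0.816

Σσ²ᵢ = 2.22 + 2.62 + 1.93 + 2.69 + 2.62 + 1.28 = 13.36
Sum of distinct covariances = 14.19
σ²_total = Σσ²ᵢ + 2·Σcov = 13.36 + 2 × 14.19 = 41.74
α = (6/5)·(1 − 13.36/41.74) = 0.816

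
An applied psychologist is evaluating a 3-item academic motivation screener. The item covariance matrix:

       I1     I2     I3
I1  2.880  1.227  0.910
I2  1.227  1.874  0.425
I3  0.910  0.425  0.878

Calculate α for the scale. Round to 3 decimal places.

Σσᵢ² = 2.880 + 1.874 + 0.878 = 5.632
Sum of off-diagonal covariances = 2.562
σ²_T = 5.632 + 2 × 2.562 = 10.756
α = (k/(k−1))·(1 − Σσᵢ²/σ²_T) = (3/2)·(1 − 5.632/10.756) = 0.715

α = 0.715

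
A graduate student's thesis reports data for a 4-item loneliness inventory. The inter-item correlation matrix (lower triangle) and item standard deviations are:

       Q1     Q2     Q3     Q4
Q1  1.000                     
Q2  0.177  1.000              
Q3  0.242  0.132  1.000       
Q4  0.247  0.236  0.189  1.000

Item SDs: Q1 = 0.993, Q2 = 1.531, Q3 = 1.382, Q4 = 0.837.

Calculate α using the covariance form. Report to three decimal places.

Σσ²ᵢ = 0.993² + 1.531² + 1.382² + 0.837² = 5.9405
Covariances σ_ij = r_ij · s_i · s_j:
  σ(Q1,Q2) = 0.177 × 0.993 × 1.531 = 0.2691
  σ(Q1,Q3) = 0.242 × 0.993 × 1.382 = 0.3321
  σ(Q1,Q4) = 0.247 × 0.993 × 0.837 = 0.2053
  σ(Q2,Q3) = 0.132 × 1.531 × 1.382 = 0.2793
  σ(Q2,Q4) = 0.236 × 1.531 × 0.837 = 0.3024
  σ(Q3,Q4) = 0.189 × 1.382 × 0.837 = 0.2186
σ²_T = Σσ²ᵢ + 2·Σσ_ij = 5.9405 + 2 × 1.6068 = 9.1541
α = (4/3)·(1 − 5.9405/9.1541) = 0.468

α = 0.468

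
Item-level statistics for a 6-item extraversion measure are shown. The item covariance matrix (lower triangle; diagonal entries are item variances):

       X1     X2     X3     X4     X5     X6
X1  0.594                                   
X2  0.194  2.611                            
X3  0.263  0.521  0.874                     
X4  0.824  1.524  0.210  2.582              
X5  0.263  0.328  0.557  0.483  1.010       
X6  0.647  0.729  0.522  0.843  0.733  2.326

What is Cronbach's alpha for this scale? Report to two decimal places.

ΣVar(i) = 0.594 + 2.611 + 0.874 + 2.582 + 1.010 + 2.326 = 9.997
Sum of the distinct covariances = 8.641
σ²_T = 9.997 + 2 × 8.641 = 27.279
α = (k/(k−1))·(1 − ΣVar(i)/σ²_T) = (6/5)·(1 − 9.997/27.279) = 0.76

α = 0.76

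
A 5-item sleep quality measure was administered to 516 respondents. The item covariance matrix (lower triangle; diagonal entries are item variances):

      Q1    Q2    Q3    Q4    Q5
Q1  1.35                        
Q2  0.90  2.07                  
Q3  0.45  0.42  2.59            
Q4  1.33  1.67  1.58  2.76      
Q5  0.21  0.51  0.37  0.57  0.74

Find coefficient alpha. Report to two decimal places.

coefficient alpha = 0.78

Σσᵢ² = 1.35 + 2.07 + 2.59 + 2.76 + 0.74 = 9.51
Σ_{i<j} σ_ij = 8.01
σ²_total = 9.51 + 2 × 8.01 = 25.53
α = (k/(k−1))·(1 − Σσᵢ²/σ²_total) = (5/4)·(1 − 9.51/25.53) = 0.78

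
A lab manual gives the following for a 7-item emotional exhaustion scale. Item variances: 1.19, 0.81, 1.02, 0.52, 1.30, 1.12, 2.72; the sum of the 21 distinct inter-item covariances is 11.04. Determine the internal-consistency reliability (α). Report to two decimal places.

sum of item variances = 1.19 + 0.81 + 1.02 + 0.52 + 1.30 + 1.12 + 2.72 = 8.68
Sum of distinct covariances = 11.04
σ²_total = sum of item variances + 2·Σcov = 8.68 + 2 × 11.04 = 30.76
α = (7/6)·(1 − 8.68/30.76) = 0.84

α = 0.84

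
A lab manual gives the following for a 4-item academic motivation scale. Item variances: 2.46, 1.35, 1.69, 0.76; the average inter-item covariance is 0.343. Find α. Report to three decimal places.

ΣVar(i) = 2.46 + 1.35 + 1.69 + 0.76 = 6.26
Sum of the 6 distinct covariances = 6 × 0.343 = 2.058
σ²_total = ΣVar(i) + 2·Σcov = 6.26 + 2 × 2.058 = 10.376
α = (4/3)·(1 − 6.26/10.376) = 0.529

α = 0.529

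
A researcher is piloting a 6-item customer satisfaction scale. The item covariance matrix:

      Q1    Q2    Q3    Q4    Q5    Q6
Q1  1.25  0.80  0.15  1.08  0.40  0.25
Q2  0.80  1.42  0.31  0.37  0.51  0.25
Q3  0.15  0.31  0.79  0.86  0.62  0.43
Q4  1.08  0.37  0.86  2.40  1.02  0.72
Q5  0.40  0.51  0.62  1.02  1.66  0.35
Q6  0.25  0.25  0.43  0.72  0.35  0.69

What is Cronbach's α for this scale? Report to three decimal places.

Cronbach's α = 0.797

ΣVar(i) = 1.25 + 1.42 + 0.79 + 2.40 + 1.66 + 0.69 = 8.21
Sum of off-diagonal covariances = 8.12
total variance = 8.21 + 2 × 8.12 = 24.45
α = (k/(k−1))·(1 − ΣVar(i)/total variance) = (6/5)·(1 − 8.21/24.45) = 0.797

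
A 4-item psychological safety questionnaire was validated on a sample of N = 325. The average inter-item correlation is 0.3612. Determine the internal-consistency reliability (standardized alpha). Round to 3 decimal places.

standardized alpha = 0.693

Standardized α = k·r̄ / (1 + (k−1)·r̄) = 4 × 0.3612 / (1 + 3 × 0.3612)
  = 1.4448 / 2.0836 = 0.693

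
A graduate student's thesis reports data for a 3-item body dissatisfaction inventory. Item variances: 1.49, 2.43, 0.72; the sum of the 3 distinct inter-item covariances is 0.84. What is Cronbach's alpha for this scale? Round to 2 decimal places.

α = 0.40

sum of item variances = 1.49 + 2.43 + 0.72 = 4.64
Sum of distinct covariances = 0.84
σ²_total = sum of item variances + 2·Σcov = 4.64 + 2 × 0.84 = 6.32
α = (3/2)·(1 − 4.64/6.32) = 0.40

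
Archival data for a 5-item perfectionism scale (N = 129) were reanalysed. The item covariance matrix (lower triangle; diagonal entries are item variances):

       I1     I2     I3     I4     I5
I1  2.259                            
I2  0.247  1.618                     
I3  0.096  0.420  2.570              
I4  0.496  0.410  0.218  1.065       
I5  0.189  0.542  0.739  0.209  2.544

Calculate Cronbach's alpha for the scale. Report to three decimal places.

α = 0.519

ΣVar(i) = 2.259 + 1.618 + 2.570 + 1.065 + 2.544 = 10.056
Sum of off-diagonal covariances = 3.566
total variance = 10.056 + 2 × 3.566 = 17.188
α = (k/(k−1))·(1 − ΣVar(i)/total variance) = (5/4)·(1 − 10.056/17.188) = 0.519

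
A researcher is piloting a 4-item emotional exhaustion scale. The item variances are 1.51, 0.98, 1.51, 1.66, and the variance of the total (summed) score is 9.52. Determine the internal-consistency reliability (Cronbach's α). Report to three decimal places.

Σσᵢ² = 1.51 + 0.98 + 1.51 + 1.66 = 5.66
α = (k/(k−1))·(1 − Σσᵢ²/total variance) = (4/3)·(1 − 5.66/9.52) = 0.541

Cronbach's α = 0.541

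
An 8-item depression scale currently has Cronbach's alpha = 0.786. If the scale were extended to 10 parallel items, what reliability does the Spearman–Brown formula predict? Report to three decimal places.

predicted reliability = 0.821

Length factor m = 10/8 = 1.2500
α' = m·α / (1 + (m−1)·α)
   = 10/8 × 0.786 / (1 + (10/8 − 1) × 0.786)
   = 0.9825 / 1.1965 = 0.821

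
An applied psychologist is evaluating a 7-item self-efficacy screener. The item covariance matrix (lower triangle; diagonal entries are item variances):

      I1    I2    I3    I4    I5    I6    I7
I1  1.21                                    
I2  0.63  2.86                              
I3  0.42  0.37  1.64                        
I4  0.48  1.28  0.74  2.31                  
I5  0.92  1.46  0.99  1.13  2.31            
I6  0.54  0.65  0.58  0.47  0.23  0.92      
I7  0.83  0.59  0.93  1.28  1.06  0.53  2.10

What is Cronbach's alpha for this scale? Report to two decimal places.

Cronbach's alpha = 0.82

sum of item variances = 1.21 + 2.86 + 1.64 + 2.31 + 2.31 + 0.92 + 2.10 = 13.35
Σ_{i<j} σ_ij = 16.11
σ²_total = 13.35 + 2 × 16.11 = 45.57
α = (k/(k−1))·(1 − sum of item variances/σ²_total) = (7/6)·(1 − 13.35/45.57) = 0.82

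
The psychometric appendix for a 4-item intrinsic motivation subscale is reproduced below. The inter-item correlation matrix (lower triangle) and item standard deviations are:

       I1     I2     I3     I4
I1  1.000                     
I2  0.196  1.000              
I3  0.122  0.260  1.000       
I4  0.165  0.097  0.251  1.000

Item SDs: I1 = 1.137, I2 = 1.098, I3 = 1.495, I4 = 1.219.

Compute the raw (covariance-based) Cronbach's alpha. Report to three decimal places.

Σσ²ᵢ = 1.137² + 1.098² + 1.495² + 1.219² = 6.2194
Covariances σ_ij = r_ij · s_i · s_j:
  σ(I1,I2) = 0.196 × 1.137 × 1.098 = 0.2447
  σ(I1,I3) = 0.122 × 1.137 × 1.495 = 0.2074
  σ(I1,I4) = 0.165 × 1.137 × 1.219 = 0.2287
  σ(I2,I3) = 0.260 × 1.098 × 1.495 = 0.4268
  σ(I2,I4) = 0.097 × 1.098 × 1.219 = 0.1298
  σ(I3,I4) = 0.251 × 1.495 × 1.219 = 0.4574
σ²_T = Σσ²ᵢ + 2·Σσ_ij = 6.2194 + 2 × 1.6948 = 9.6090
α = (4/3)·(1 − 6.2194/9.6090) = 0.470

Cronbach's alpha = 0.470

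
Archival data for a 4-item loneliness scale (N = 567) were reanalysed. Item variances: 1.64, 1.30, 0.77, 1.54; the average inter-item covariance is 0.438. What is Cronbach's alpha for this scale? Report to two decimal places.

sum of item variances = 1.64 + 1.30 + 0.77 + 1.54 = 5.25
Sum of the 6 distinct covariances = 6 × 0.438 = 2.628
σ²_T = sum of item variances + 2·Σcov = 5.25 + 2 × 2.628 = 10.506
α = (4/3)·(1 − 5.25/10.506) = 0.67

Cronbach's alpha = 0.67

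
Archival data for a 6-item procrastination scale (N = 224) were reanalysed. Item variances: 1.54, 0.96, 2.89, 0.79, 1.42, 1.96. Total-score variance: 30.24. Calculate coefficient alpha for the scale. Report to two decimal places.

coefficient alpha = 0.82

ΣVar(i) = 1.54 + 0.96 + 2.89 + 0.79 + 1.42 + 1.96 = 9.56
α = (k/(k−1))·(1 − ΣVar(i)/total variance) = (6/5)·(1 − 9.56/30.24) = 0.82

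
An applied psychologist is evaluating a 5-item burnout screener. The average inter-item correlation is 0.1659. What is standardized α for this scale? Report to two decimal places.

Standardized α = k·r̄ / (1 + (k−1)·r̄) = 5 × 0.1659 / (1 + 4 × 0.1659)
  = 0.8295 / 1.6636 = 0.50

standardized α = 0.50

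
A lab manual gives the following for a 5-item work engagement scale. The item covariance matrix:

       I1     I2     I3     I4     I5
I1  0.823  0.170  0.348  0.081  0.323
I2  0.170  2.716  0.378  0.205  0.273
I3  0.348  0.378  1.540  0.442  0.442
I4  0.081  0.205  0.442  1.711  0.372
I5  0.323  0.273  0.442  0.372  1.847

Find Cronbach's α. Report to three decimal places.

ΣVar(i) = 0.823 + 2.716 + 1.540 + 1.711 + 1.847 = 8.637
Sum of the distinct covariances = 3.034
Var(T) = 8.637 + 2 × 3.034 = 14.705
α = (k/(k−1))·(1 − ΣVar(i)/Var(T)) = (5/4)·(1 − 8.637/14.705) = 0.516

α = 0.516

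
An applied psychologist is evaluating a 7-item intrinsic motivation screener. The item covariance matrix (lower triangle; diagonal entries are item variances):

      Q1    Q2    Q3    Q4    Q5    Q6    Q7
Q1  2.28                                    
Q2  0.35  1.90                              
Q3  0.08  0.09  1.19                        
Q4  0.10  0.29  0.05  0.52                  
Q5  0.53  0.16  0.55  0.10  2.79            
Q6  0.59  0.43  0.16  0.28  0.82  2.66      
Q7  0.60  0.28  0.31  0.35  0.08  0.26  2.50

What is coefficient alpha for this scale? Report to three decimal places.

ΣVar(i) = 2.28 + 1.90 + 1.19 + 0.52 + 2.79 + 2.66 + 2.50 = 13.84
Σ_{i<j} σ_ij = 6.46
σ²_T = 13.84 + 2 × 6.46 = 26.76
α = (k/(k−1))·(1 − ΣVar(i)/σ²_T) = (7/6)·(1 − 13.84/26.76) = 0.563

α = 0.563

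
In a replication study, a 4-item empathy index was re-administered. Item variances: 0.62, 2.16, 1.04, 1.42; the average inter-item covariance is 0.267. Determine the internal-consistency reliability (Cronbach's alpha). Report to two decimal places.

sum of item variances = 0.62 + 2.16 + 1.04 + 1.42 = 5.24
Sum of the 6 distinct covariances = 6 × 0.267 = 1.602
σ²_T = sum of item variances + 2·Σcov = 5.24 + 2 × 1.602 = 8.444
α = (4/3)·(1 − 5.24/8.444) = 0.51

α = 0.51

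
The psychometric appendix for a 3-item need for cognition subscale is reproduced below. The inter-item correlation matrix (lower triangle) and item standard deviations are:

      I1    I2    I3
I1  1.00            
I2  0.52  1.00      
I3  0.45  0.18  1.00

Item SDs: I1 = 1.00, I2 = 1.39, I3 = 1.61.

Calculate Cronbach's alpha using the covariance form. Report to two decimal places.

α = 0.60

Σσ²ᵢ = 1.00² + 1.39² + 1.61² = 5.5242
Covariances σ_ij = r_ij · s_i · s_j:
  σ(I1,I2) = 0.52 × 1.00 × 1.39 = 0.7228
  σ(I1,I3) = 0.45 × 1.00 × 1.61 = 0.7245
  σ(I2,I3) = 0.18 × 1.39 × 1.61 = 0.4028
σ²_T = Σσ²ᵢ + 2·Σσ_ij = 5.5242 + 2 × 1.8501 = 9.2244
α = (3/2)·(1 − 5.5242/9.2244) = 0.60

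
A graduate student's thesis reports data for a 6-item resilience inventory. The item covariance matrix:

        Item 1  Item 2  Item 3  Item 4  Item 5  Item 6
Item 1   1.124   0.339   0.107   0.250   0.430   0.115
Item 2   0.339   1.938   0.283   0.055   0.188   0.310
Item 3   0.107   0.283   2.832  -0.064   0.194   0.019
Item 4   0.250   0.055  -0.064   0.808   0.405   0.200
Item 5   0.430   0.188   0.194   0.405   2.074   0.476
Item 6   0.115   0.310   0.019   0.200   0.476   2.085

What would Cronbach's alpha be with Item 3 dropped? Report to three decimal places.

Cronbach's alpha = 0.510

Remaining items: Item 1, Item 2, Item 4, Item 5, Item 6 (k = 5).
Σσ²ᵢ = 1.124 + 1.938 + 0.808 + 2.074 + 2.085 = 8.029
total variance = 8.029 + 2 × 2.768 = 13.565
α (item deleted) = (5/4)·(1 − 8.029/13.565) = 0.510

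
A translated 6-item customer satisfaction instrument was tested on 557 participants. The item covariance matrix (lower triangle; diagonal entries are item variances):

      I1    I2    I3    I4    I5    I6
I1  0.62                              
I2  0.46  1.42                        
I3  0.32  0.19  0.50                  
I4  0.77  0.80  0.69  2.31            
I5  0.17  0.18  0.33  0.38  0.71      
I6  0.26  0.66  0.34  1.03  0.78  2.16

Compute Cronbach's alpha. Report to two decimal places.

Σσᵢ² = 0.62 + 1.42 + 0.50 + 2.31 + 0.71 + 2.16 = 7.72
Sum of the distinct covariances = 7.36
σ²_total = 7.72 + 2 × 7.36 = 22.44
α = (k/(k−1))·(1 − Σσᵢ²/σ²_total) = (6/5)·(1 − 7.72/22.44) = 0.79

α = 0.79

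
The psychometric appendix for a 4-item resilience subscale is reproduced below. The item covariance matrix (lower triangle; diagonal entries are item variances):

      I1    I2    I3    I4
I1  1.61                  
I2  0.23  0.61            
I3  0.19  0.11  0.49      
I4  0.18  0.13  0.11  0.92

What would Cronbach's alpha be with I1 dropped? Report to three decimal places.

Remaining items: I2, I3, I4 (k = 3).
ΣVar(i) = 0.61 + 0.49 + 0.92 = 2.02
σ²_total = 2.02 + 2 × 0.35 = 2.72
α (item deleted) = (3/2)·(1 − 2.02/2.72) = 0.386

Cronbach's alpha = 0.386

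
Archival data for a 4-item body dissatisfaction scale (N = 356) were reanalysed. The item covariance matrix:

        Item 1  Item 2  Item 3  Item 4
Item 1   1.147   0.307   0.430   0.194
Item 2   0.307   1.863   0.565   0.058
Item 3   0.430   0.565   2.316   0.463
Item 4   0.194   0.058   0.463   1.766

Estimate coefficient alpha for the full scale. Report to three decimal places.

Σσ²ᵢ = 1.147 + 1.863 + 2.316 + 1.766 = 7.092
Sum of off-diagonal covariances = 2.017
σ²_total = 7.092 + 2 × 2.017 = 11.126
α = (k/(k−1))·(1 − Σσ²ᵢ/σ²_total) = (4/3)·(1 − 7.092/11.126) = 0.483

coefficient alpha = 0.483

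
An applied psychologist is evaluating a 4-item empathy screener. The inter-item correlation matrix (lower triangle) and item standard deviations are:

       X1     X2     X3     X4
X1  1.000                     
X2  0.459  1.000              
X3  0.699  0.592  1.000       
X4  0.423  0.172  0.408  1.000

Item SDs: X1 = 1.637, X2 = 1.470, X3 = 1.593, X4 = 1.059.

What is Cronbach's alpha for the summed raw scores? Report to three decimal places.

Σσ²ᵢ = 1.637² + 1.470² + 1.593² + 1.059² = 8.4998
Covariances σ_ij = r_ij · s_i · s_j:
  σ(X1,X2) = 0.459 × 1.637 × 1.470 = 1.1045
  σ(X1,X3) = 0.699 × 1.637 × 1.593 = 1.8228
  σ(X1,X4) = 0.423 × 1.637 × 1.059 = 0.7333
  σ(X2,X3) = 0.592 × 1.470 × 1.593 = 1.3863
  σ(X2,X4) = 0.172 × 1.470 × 1.059 = 0.2678
  σ(X3,X4) = 0.408 × 1.593 × 1.059 = 0.6883
σ²_T = Σσ²ᵢ + 2·Σσ_ij = 8.4998 + 2 × 6.0030 = 20.5058
α = (4/3)·(1 − 8.4998/20.5058) = 0.781

α = 0.781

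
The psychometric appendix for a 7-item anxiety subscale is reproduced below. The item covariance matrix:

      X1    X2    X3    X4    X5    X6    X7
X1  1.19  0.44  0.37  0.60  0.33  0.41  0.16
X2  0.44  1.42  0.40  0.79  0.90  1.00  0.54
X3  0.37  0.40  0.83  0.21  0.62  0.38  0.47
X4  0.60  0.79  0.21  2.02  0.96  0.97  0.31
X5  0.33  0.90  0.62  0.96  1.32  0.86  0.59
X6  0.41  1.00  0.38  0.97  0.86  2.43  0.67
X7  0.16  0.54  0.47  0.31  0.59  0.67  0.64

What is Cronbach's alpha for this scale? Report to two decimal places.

α = 0.83

sum of item variances = 1.19 + 1.42 + 0.83 + 2.02 + 1.32 + 2.43 + 0.64 = 9.85
Σ_{i<j} σ_ij = 11.98
σ²_total = 9.85 + 2 × 11.98 = 33.81
α = (k/(k−1))·(1 − sum of item variances/σ²_total) = (7/6)·(1 − 9.85/33.81) = 0.83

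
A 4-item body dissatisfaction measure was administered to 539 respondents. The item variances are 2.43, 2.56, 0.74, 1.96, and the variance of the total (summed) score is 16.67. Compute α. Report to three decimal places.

ΣVar(i) = 2.43 + 2.56 + 0.74 + 1.96 = 7.69
α = (k/(k−1))·(1 − ΣVar(i)/total variance) = (4/3)·(1 − 7.69/16.67) = 0.718

α = 0.718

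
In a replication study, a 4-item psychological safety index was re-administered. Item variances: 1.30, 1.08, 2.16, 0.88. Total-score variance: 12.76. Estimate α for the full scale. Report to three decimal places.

α = 0.767

Σσ²ᵢ = 1.30 + 1.08 + 2.16 + 0.88 = 5.42
α = (k/(k−1))·(1 − Σσ²ᵢ/σ²_T) = (4/3)·(1 − 5.42/12.76) = 0.767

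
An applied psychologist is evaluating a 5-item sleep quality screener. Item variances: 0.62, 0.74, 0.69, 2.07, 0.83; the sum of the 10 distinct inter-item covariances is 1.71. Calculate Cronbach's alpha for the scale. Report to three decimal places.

Σσᵢ² = 0.62 + 0.74 + 0.69 + 2.07 + 0.83 = 4.95
Sum of distinct covariances = 1.71
σ²_T = Σσᵢ² + 2·Σcov = 4.95 + 2 × 1.71 = 8.37
α = (5/4)·(1 − 4.95/8.37) = 0.511

α = 0.511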